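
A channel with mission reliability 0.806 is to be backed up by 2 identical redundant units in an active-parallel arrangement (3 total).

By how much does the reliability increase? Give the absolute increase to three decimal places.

R_before = 0.806
R_after = 1 − (1 − 0.806)^3 = 0.993
ΔR = 0.993 − 0.806 = 0.187

0.187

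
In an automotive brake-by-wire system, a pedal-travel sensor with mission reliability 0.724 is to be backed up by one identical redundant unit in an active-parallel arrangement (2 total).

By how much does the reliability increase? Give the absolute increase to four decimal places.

R_before = 0.724
R_after = 1 − (1 − 0.724)^2 = 0.9238
ΔR = 0.9238 − 0.724 = 0.1998

0.1998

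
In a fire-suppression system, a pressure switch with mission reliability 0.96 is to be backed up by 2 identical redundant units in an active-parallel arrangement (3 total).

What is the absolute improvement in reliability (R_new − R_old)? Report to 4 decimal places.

0.0399

R_before = 0.96
R_after = 1 − (1 − 0.96)^3 = 0.9999
ΔR = 0.9999 − 0.96 = 0.0399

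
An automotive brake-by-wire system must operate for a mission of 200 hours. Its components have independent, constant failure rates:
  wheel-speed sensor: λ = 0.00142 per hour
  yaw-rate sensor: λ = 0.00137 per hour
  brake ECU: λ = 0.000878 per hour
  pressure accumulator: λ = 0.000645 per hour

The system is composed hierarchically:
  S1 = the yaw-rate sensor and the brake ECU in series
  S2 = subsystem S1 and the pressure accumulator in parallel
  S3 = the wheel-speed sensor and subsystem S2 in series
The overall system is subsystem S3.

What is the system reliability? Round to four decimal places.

0.7198

R(wheel-speed sensor) = exp(−0.00142 × 200) = 0.752767
R(yaw-rate sensor) = exp(−0.00137 × 200) = 0.760332
R(brake ECU) = exp(−0.000878 × 200) = 0.838953
R(pressure accumulator) = exp(−0.000645 × 200) = 0.878974
Series (yaw-rate sensor and brake ECU): 0.760332 × 0.838953 = 0.637883
Parallel ([0.637883] and pressure accumulator): 1 − (1 − 0.637883)(1 − 0.878974) = 0.956174
Series (wheel-speed sensor and [0.956174]): 0.752767 × 0.956174 = 0.7198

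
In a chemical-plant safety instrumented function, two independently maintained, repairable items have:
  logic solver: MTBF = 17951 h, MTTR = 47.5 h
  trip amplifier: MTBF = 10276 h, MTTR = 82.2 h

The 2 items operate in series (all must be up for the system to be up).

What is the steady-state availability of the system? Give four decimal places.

0.9894

A(logic solver) = MTBF/(MTBF+MTTR) = 17951/(17951+47.5) = 0.997361
A(trip amplifier) = MTBF/(MTBF+MTTR) = 10276/(10276+82.2) = 0.992064
Series availability: 0.997361 × 0.992064 = 0.9894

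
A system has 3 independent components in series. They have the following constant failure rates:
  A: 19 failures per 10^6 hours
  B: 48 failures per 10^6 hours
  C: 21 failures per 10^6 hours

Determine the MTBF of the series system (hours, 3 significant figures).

Series of exponential components: λ_sys = Σ λ_i
λ_sys = 0.000019 + 0.000048 + 0.000021 = 8.8000e-05 /h
MTBF = 1 / λ_sys = 11400 h

11400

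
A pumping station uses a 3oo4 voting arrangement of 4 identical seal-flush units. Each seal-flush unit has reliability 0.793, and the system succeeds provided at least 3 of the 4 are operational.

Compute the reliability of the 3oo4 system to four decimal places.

R = Σ_{i=3}^{4} C(4,i) p^i (1−p)^{4−i} with p = 0.793
C(4,3)·0.793^3·0.207^1 = 0.412905
C(4,4)·0.793^4·0.207^0 = 0.395451
Sum = 0.8084

0.8084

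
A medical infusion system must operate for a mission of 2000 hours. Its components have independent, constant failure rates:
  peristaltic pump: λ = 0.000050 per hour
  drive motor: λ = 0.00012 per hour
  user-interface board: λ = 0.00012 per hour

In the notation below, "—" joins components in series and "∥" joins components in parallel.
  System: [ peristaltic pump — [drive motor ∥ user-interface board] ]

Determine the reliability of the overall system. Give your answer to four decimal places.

R(peristaltic pump) = exp(−0.000050 × 2000) = 0.904837
R(drive motor) = exp(−0.00012 × 2000) = 0.786628
R(user-interface board) = exp(−0.00012 × 2000) = 0.786628
Parallel (drive motor and user-interface board): 1 − (1 − 0.786628)(1 − 0.786628) = 0.954472
Series (peristaltic pump and [0.954472]): 0.904837 × 0.954472 = 0.8636

0.8636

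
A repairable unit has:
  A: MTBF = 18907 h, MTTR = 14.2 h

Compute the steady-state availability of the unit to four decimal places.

A(A) = MTBF/(MTBF+MTTR) = 18907/(18907+14.2) = 0.9992

0.9992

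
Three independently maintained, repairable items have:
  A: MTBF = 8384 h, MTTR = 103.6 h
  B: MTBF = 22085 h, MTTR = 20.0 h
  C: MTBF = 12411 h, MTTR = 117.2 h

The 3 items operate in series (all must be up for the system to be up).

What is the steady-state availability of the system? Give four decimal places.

0.9777

A(A) = MTBF/(MTBF+MTTR) = 8384/(8384+103.6) = 0.987794
A(B) = MTBF/(MTBF+MTTR) = 22085/(22085+20.0) = 0.999095
A(C) = MTBF/(MTBF+MTTR) = 12411/(12411+117.2) = 0.990645
Series availability: 0.987794 × 0.999095 × 0.990645 = 0.9777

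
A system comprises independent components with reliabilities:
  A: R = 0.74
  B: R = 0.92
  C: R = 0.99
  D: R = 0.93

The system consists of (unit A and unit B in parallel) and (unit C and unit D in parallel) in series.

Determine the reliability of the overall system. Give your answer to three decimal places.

0.979

Parallel (A and B): 1 − (1 − 0.74000)(1 − 0.92000) = 0.97920
Parallel (C and D): 1 − (1 − 0.99000)(1 − 0.93000) = 0.99930
Series ([0.97920] and [0.99930]): 0.97920 × 0.99930 = 0.979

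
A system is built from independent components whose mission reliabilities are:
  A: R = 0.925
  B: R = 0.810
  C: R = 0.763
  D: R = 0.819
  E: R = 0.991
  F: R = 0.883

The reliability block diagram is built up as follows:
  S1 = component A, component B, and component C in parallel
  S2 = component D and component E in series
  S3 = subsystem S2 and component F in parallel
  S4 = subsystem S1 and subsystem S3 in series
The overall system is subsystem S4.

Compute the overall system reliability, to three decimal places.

0.975

Parallel (A, B, and C): 1 − (1 − 0.92500)(1 − 0.81000)(1 − 0.76300) = 0.99662
Series (D and E): 0.81900 × 0.99100 = 0.81163
Parallel ([0.81163] and F): 1 − (1 − 0.81163)(1 − 0.88300) = 0.97796
Series ([0.99662] and [0.97796]): 0.99662 × 0.97796 = 0.975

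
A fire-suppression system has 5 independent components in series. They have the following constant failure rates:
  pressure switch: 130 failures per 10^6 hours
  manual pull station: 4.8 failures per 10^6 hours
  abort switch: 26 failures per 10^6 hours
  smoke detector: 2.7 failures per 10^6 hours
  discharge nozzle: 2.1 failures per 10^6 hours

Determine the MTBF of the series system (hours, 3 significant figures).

Series of exponential components: λ_sys = Σ λ_i
λ_sys = 0.00013 + 0.0000048 + 0.000026 + 0.0000027 + 0.0000021 = 1.6560e-04 /h
MTBF = 1 / λ_sys = 6040 h

6040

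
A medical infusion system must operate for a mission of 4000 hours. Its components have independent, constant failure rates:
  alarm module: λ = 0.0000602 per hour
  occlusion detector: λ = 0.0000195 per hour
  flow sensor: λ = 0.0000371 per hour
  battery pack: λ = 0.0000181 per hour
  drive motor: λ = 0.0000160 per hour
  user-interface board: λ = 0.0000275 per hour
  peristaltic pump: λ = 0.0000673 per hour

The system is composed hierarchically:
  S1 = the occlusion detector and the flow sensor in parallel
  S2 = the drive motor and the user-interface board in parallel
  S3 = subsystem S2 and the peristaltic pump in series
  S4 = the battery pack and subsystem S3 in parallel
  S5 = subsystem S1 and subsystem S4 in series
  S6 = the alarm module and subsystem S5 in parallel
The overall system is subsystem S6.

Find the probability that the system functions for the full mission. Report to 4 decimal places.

0.9942

R(alarm module) = exp(−0.0000602 × 4000) = 0.785999
R(occlusion detector) = exp(−0.0000195 × 4000) = 0.924964
R(flow sensor) = exp(−0.0000371 × 4000) = 0.862086
R(battery pack) = exp(−0.0000181 × 4000) = 0.930159
R(drive motor) = exp(−0.0000160 × 4000) = 0.938005
R(user-interface board) = exp(−0.0000275 × 4000) = 0.895834
R(peristaltic pump) = exp(−0.0000673 × 4000) = 0.763990
Parallel (occlusion detector and flow sensor): 1 − (1 − 0.924964)(1 − 0.862086) = 0.989651
Parallel (drive motor and user-interface board): 1 − (1 − 0.938005)(1 − 0.895834) = 0.993542
Series ([0.993542] and peristaltic pump): 0.993542 × 0.763990 = 0.759056
Parallel (battery pack and [0.759056]): 1 − (1 − 0.930159)(1 − 0.759056) = 0.983172
Series ([0.989651] and [0.983172]): 0.989651 × 0.983172 = 0.972997
Parallel (alarm module and [0.972997]): 1 − (1 − 0.785999)(1 − 0.972997) = 0.9942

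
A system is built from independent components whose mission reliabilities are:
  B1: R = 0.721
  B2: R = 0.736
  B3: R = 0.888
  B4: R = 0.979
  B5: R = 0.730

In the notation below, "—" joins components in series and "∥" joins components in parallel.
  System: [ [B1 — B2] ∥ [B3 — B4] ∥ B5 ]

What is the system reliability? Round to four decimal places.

Series (B1 and B2): 0.721000 × 0.736000 = 0.530656
Series (B3 and B4): 0.888000 × 0.979000 = 0.869352
Parallel ([0.530656], [0.869352], and B5): 1 − (1 − 0.530656)(1 − 0.869352)(1 − 0.730000) = 0.9834

0.9834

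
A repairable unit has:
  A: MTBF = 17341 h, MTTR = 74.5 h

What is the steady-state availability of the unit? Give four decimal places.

0.9957

A(A) = MTBF/(MTBF+MTTR) = 17341/(17341+74.5) = 0.9957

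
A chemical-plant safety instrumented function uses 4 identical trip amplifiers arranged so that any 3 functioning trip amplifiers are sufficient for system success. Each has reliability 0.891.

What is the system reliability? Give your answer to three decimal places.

R = Σ_{i=3}^{4} C(4,i) p^i (1−p)^{4−i} with p = 0.891
C(4,3)·0.891^3·0.109^1 = 0.30840
C(4,4)·0.891^4·0.109^0 = 0.63025
Sum = 0.939

0.939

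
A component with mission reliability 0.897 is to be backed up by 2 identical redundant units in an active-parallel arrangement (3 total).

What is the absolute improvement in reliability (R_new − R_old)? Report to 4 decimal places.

R_before = 0.897
R_after = 1 − (1 − 0.897)^3 = 0.9989
ΔR = 0.9989 − 0.897 = 0.1019

0.1019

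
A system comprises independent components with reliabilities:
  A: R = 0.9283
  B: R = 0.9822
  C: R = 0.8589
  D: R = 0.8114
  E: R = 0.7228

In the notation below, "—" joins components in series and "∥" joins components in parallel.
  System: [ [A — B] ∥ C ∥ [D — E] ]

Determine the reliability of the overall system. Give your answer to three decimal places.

Series (A and B): 0.92830 × 0.98220 = 0.91178
Series (D and E): 0.81140 × 0.72280 = 0.58648
Parallel ([0.91178], C, and [0.58648]): 1 − (1 − 0.91178)(1 − 0.85890)(1 − 0.58648) = 0.995

0.995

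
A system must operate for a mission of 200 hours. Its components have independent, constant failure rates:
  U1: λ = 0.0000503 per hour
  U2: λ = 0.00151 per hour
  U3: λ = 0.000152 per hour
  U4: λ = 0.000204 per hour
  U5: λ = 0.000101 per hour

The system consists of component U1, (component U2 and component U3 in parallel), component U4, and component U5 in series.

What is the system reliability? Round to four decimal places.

0.9241

R(U1) = exp(−0.0000503 × 200) = 0.989990
R(U2) = exp(−0.00151 × 200) = 0.739338
R(U3) = exp(−0.000152 × 200) = 0.970057
R(U4) = exp(−0.000204 × 200) = 0.960021
R(U5) = exp(−0.000101 × 200) = 0.980003
Parallel (U2 and U3): 1 − (1 − 0.739338)(1 − 0.970057) = 0.992195
Series (U1, [0.992195], U4, and U5): 0.989990 × 0.992195 × 0.960021 × 0.980003 = 0.9241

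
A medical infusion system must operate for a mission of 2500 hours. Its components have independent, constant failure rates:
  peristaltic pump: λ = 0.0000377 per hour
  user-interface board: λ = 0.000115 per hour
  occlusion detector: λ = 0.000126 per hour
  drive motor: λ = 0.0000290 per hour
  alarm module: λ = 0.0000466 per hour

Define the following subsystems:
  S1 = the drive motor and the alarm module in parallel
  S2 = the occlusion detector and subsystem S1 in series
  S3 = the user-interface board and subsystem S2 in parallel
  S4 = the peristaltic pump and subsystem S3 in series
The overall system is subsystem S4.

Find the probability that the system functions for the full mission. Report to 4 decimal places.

R(peristaltic pump) = exp(−0.0000377 × 2500) = 0.910055
R(user-interface board) = exp(−0.000115 × 2500) = 0.750137
R(occlusion detector) = exp(−0.000126 × 2500) = 0.729789
R(drive motor) = exp(−0.0000290 × 2500) = 0.930066
R(alarm module) = exp(−0.0000466 × 2500) = 0.890030
Parallel (drive motor and alarm module): 1 − (1 − 0.930066)(1 − 0.890030) = 0.992309
Series (occlusion detector and [0.992309]): 0.729789 × 0.992309 = 0.724176
Parallel (user-interface board and [0.724176]): 1 − (1 − 0.750137)(1 − 0.724176) = 0.931082
Series (peristaltic pump and [0.931082]): 0.910055 × 0.931082 = 0.8473

0.8473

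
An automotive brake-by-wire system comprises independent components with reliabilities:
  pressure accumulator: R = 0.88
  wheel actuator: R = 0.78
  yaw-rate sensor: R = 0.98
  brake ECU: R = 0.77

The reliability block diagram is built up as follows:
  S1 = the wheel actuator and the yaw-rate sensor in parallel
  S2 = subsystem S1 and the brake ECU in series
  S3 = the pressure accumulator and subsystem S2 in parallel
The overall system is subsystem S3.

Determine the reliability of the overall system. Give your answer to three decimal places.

Parallel (wheel actuator and yaw-rate sensor): 1 − (1 − 0.78000)(1 − 0.98000) = 0.99560
Series ([0.99560] and brake ECU): 0.99560 × 0.77000 = 0.76661
Parallel (pressure accumulator and [0.76661]): 1 − (1 − 0.88000)(1 − 0.76661) = 0.972

0.972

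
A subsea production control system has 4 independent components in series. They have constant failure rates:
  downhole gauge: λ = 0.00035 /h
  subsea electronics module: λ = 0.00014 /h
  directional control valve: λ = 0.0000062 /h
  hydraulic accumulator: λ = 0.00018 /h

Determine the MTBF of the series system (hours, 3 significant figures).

1480

Series of exponential components: λ_sys = Σ λ_i
λ_sys = 0.00035 + 0.00014 + 0.0000062 + 0.00018 = 6.7620e-04 /h
MTBF = 1 / λ_sys = 1480 h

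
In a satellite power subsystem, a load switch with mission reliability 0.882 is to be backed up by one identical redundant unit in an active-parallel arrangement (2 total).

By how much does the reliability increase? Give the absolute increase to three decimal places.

R_before = 0.882
R_after = 1 − (1 − 0.882)^2 = 0.986
ΔR = 0.986 − 0.882 = 0.104

0.104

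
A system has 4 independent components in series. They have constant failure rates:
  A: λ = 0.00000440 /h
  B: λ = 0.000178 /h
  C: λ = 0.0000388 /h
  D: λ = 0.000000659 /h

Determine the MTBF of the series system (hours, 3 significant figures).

4510

Series of exponential components: λ_sys = Σ λ_i
λ_sys = 0.00000440 + 0.000178 + 0.0000388 + 0.000000659 = 2.2186e-04 /h
MTBF = 1 / λ_sys = 4510 h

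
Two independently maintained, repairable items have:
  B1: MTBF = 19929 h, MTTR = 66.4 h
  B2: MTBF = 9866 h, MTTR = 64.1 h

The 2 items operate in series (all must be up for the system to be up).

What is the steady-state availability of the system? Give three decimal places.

0.990

A(B1) = MTBF/(MTBF+MTTR) = 19929/(19929+66.4) = 0.996679
A(B2) = MTBF/(MTBF+MTTR) = 9866/(9866+64.1) = 0.993545
Series availability: 0.996679 × 0.993545 = 0.990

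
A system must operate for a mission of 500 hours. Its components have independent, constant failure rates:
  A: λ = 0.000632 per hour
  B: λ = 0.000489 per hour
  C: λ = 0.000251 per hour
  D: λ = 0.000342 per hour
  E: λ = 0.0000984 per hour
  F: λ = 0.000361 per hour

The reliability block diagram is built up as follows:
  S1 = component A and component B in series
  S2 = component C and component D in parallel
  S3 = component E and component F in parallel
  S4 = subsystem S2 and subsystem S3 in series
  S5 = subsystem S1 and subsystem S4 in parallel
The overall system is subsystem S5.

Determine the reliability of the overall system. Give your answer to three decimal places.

R(A) = exp(−0.000632 × 500) = 0.72906
R(B) = exp(−0.000489 × 500) = 0.78310
R(C) = exp(−0.000251 × 500) = 0.88206
R(D) = exp(−0.000342 × 500) = 0.84282
R(E) = exp(−0.0000984 × 500) = 0.95199
R(F) = exp(−0.000361 × 500) = 0.83485
Series (A and B): 0.72906 × 0.78310 = 0.57093
Parallel (C and D): 1 − (1 − 0.88206)(1 − 0.84282) = 0.98146
Parallel (E and F): 1 − (1 − 0.95199)(1 − 0.83485) = 0.99207
Series ([0.98146] and [0.99207]): 0.98146 × 0.99207 = 0.97368
Parallel ([0.57093] and [0.97368]): 1 − (1 − 0.57093)(1 − 0.97368) = 0.989

0.989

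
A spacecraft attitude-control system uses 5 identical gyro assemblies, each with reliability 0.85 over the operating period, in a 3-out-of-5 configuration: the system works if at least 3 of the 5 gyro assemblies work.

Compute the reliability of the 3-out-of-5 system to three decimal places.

0.973

R = Σ_{i=3}^{5} C(5,i) p^i (1−p)^{5−i} with p = 0.85
C(5,3)·0.85^3·0.15^2 = 0.13818
C(5,4)·0.85^4·0.15^1 = 0.39150
C(5,5)·0.85^5·0.15^0 = 0.44371
Sum = 0.973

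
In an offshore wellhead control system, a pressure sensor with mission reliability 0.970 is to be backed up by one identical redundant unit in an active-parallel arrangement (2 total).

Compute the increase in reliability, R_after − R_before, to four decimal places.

0.0291

R_before = 0.970
R_after = 1 − (1 − 0.970)^2 = 0.9991
ΔR = 0.9991 − 0.970 = 0.0291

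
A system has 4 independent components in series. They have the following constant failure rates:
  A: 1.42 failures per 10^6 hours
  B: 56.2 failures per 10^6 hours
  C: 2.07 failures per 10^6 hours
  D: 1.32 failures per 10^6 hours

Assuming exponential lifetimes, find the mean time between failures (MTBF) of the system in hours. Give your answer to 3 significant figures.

16400

Series of exponential components: λ_sys = Σ λ_i
λ_sys = 0.00000142 + 0.0000562 + 0.00000207 + 0.00000132 = 6.1010e-05 /h
MTBF = 1 / λ_sys = 16400 h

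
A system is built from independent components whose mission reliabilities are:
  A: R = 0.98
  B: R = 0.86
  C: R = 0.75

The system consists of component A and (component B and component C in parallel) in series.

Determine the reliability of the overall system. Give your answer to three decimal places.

Parallel (B and C): 1 − (1 − 0.86000)(1 − 0.75000) = 0.96500
Series (A and [0.96500]): 0.98000 × 0.96500 = 0.946

0.946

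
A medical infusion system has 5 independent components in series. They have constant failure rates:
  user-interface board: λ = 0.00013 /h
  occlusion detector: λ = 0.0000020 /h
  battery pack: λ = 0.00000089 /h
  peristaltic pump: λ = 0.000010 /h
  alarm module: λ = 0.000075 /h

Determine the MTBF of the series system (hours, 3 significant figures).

Series of exponential components: λ_sys = Σ λ_i
λ_sys = 0.00013 + 0.0000020 + 0.00000089 + 0.000010 + 0.000075 = 2.1789e-04 /h
MTBF = 1 / λ_sys = 4590 h

4590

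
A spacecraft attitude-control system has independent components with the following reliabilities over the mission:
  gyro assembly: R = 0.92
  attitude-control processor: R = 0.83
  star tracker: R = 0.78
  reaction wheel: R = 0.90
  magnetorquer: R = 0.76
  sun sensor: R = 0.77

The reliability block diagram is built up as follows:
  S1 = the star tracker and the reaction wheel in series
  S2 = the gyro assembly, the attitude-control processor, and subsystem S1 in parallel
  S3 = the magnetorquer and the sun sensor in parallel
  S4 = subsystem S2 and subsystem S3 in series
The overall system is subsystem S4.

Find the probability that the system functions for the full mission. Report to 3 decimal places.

Series (star tracker and reaction wheel): 0.78000 × 0.90000 = 0.70200
Parallel (gyro assembly, attitude-control processor, and [0.70200]): 1 − (1 − 0.92000)(1 − 0.83000)(1 − 0.70200) = 0.99595
Parallel (magnetorquer and sun sensor): 1 − (1 − 0.76000)(1 − 0.77000) = 0.94480
Series ([0.99595] and [0.94480]): 0.99595 × 0.94480 = 0.941

0.941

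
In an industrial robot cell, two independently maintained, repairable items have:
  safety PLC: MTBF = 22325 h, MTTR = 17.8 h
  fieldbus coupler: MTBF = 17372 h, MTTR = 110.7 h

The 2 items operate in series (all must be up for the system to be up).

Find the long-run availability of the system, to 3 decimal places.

A(safety PLC) = MTBF/(MTBF+MTTR) = 22325/(22325+17.8) = 0.999203
A(fieldbus coupler) = MTBF/(MTBF+MTTR) = 17372/(17372+110.7) = 0.993668
Series availability: 0.999203 × 0.993668 = 0.993

0.993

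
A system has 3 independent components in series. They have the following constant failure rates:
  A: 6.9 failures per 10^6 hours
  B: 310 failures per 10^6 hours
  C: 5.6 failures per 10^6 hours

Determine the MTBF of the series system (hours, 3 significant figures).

Series of exponential components: λ_sys = Σ λ_i
λ_sys = 0.0000069 + 0.00031 + 0.0000056 = 3.2250e-04 /h
MTBF = 1 / λ_sys = 3100 h

3100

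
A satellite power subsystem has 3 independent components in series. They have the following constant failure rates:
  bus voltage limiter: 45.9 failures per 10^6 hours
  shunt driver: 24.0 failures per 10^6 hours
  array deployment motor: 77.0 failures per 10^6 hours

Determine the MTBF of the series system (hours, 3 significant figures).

6810

Series of exponential components: λ_sys = Σ λ_i
λ_sys = 0.0000459 + 0.0000240 + 0.0000770 = 1.4690e-04 /h
MTBF = 1 / λ_sys = 6810 h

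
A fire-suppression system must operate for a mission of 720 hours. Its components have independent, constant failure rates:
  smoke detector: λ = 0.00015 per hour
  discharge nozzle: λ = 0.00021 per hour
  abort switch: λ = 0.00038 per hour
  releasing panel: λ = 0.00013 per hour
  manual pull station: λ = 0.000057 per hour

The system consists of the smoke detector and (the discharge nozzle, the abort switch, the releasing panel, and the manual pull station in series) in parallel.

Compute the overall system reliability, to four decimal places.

R(smoke detector) = exp(−0.00015 × 720) = 0.897628
R(discharge nozzle) = exp(−0.00021 × 720) = 0.859676
R(abort switch) = exp(−0.00038 × 720) = 0.760636
R(releasing panel) = exp(−0.00013 × 720) = 0.910647
R(manual pull station) = exp(−0.000057 × 720) = 0.959791
Series (discharge nozzle, abort switch, releasing panel, and manual pull station): 0.859676 × 0.760636 × 0.910647 × 0.959791 = 0.571529
Parallel (smoke detector and [0.571529]): 1 − (1 − 0.897628)(1 − 0.571529) = 0.9561

0.9561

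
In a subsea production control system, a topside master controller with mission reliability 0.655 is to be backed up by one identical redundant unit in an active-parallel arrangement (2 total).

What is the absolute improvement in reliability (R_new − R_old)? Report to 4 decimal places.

R_before = 0.655
R_after = 1 − (1 − 0.655)^2 = 0.8810
ΔR = 0.8810 − 0.655 = 0.2260

0.2260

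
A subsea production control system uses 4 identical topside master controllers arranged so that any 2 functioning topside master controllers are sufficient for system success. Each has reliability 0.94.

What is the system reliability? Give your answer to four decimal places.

0.9992

R = Σ_{i=2}^{4} C(4,i) p^i (1−p)^{4−i} with p = 0.94
C(4,2)·0.94^2·0.06^2 = 0.019086
C(4,3)·0.94^3·0.06^1 = 0.199340
C(4,4)·0.94^4·0.06^0 = 0.780749
Sum = 0.9992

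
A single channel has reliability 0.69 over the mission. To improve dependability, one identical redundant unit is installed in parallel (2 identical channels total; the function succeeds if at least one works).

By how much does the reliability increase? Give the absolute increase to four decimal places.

R_before = 0.69
R_after = 1 − (1 − 0.69)^2 = 0.9039
ΔR = 0.9039 − 0.69 = 0.2139

0.2139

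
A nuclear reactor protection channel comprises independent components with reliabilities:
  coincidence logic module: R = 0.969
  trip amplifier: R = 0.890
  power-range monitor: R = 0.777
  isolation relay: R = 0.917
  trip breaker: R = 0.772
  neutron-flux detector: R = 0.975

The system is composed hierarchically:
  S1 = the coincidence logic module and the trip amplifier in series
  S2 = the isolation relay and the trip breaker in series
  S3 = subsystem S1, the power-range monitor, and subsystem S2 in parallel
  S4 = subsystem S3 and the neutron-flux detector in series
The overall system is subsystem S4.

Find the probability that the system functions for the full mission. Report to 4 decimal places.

0.9663

Series (coincidence logic module and trip amplifier): 0.969000 × 0.890000 = 0.862410
Series (isolation relay and trip breaker): 0.917000 × 0.772000 = 0.707924
Parallel ([0.862410], power-range monitor, and [0.707924]): 1 − (1 − 0.862410)(1 − 0.777000)(1 − 0.707924) = 0.991038
Series ([0.991038] and neutron-flux detector): 0.991038 × 0.975000 = 0.9663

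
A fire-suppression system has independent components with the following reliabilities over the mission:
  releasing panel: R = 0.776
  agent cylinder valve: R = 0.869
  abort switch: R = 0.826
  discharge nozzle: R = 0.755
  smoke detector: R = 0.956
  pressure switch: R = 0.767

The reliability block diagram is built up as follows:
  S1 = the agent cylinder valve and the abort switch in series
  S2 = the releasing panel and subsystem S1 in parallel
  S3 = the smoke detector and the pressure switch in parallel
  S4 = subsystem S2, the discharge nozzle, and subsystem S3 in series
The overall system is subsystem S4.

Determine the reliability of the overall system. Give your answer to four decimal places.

Series (agent cylinder valve and abort switch): 0.869000 × 0.826000 = 0.717794
Parallel (releasing panel and [0.717794]): 1 − (1 − 0.776000)(1 − 0.717794) = 0.936786
Parallel (smoke detector and pressure switch): 1 − (1 − 0.956000)(1 − 0.767000) = 0.989748
Series ([0.936786], discharge nozzle, and [0.989748]): 0.936786 × 0.755000 × 0.989748 = 0.7000

0.7000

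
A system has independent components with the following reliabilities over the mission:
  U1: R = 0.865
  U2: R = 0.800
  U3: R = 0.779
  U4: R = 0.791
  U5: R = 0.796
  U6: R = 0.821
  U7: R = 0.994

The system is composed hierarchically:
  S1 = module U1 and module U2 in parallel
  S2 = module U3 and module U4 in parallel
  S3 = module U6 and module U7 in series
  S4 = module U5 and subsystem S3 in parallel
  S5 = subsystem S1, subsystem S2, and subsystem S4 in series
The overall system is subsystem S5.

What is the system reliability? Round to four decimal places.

Parallel (U1 and U2): 1 − (1 − 0.865000)(1 − 0.800000) = 0.973000
Parallel (U3 and U4): 1 − (1 − 0.779000)(1 − 0.791000) = 0.953811
Series (U6 and U7): 0.821000 × 0.994000 = 0.816074
Parallel (U5 and [0.816074]): 1 − (1 − 0.796000)(1 − 0.816074) = 0.962479
Series ([0.973000], [0.953811], and [0.962479]): 0.973000 × 0.953811 × 0.962479 = 0.8932

0.8932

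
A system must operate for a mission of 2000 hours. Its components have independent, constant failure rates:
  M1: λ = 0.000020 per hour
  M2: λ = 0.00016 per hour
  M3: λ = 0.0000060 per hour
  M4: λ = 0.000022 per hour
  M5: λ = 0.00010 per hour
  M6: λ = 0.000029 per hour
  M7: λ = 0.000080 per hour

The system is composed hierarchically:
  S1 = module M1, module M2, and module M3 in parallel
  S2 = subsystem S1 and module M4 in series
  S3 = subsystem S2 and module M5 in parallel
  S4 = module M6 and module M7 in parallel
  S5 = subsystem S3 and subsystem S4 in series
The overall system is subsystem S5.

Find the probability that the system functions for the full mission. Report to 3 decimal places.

0.984

R(M1) = exp(−0.000020 × 2000) = 0.96079
R(M2) = exp(−0.00016 × 2000) = 0.72615
R(M3) = exp(−0.0000060 × 2000) = 0.98807
R(M4) = exp(−0.000022 × 2000) = 0.95695
R(M5) = exp(−0.00010 × 2000) = 0.81873
R(M6) = exp(−0.000029 × 2000) = 0.94365
R(M7) = exp(−0.000080 × 2000) = 0.85214
Parallel (M1, M2, and M3): 1 − (1 − 0.96079)(1 − 0.72615)(1 − 0.98807) = 0.99987
Series ([0.99987] and M4): 0.99987 × 0.95695 = 0.95683
Parallel ([0.95683] and M5): 1 − (1 − 0.95683)(1 − 0.81873) = 0.99217
Parallel (M6 and M7): 1 − (1 − 0.94365)(1 − 0.85214) = 0.99167
Series ([0.99217] and [0.99167]): 0.99217 × 0.99167 = 0.984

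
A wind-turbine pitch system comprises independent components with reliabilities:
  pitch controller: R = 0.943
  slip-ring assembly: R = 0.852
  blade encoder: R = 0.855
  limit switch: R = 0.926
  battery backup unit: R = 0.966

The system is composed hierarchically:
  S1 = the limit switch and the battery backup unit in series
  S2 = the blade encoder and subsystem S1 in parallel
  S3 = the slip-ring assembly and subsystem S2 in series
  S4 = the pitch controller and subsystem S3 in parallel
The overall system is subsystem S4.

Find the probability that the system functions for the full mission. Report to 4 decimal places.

0.9908

Series (limit switch and battery backup unit): 0.926000 × 0.966000 = 0.894516
Parallel (blade encoder and [0.894516]): 1 − (1 − 0.855000)(1 − 0.894516) = 0.984705
Series (slip-ring assembly and [0.984705]): 0.852000 × 0.984705 = 0.838969
Parallel (pitch controller and [0.838969]): 1 − (1 − 0.943000)(1 − 0.838969) = 0.9908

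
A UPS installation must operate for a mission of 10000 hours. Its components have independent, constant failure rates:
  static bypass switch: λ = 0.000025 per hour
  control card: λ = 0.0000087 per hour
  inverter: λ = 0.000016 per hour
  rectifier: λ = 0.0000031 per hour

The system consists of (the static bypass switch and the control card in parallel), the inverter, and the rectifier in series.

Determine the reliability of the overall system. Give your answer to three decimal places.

R(static bypass switch) = exp(−0.000025 × 10000) = 0.77880
R(control card) = exp(−0.0000087 × 10000) = 0.91668
R(inverter) = exp(−0.000016 × 10000) = 0.85214
R(rectifier) = exp(−0.0000031 × 10000) = 0.96948
Parallel (static bypass switch and control card): 1 − (1 − 0.77880)(1 − 0.91668) = 0.98157
Series ([0.98157], inverter, and rectifier): 0.98157 × 0.85214 × 0.96948 = 0.811

0.811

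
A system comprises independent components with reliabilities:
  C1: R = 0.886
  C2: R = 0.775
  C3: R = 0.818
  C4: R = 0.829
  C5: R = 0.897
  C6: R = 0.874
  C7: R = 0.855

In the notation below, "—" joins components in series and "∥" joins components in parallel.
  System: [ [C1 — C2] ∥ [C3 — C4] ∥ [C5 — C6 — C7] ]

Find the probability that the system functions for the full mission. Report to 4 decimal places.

0.9667

Series (C1 and C2): 0.886000 × 0.775000 = 0.686650
Series (C3 and C4): 0.818000 × 0.829000 = 0.678122
Series (C5, C6, and C7): 0.897000 × 0.874000 × 0.855000 = 0.670301
Parallel ([0.686650], [0.678122], and [0.670301]): 1 − (1 − 0.686650)(1 − 0.678122)(1 − 0.670301) = 0.9667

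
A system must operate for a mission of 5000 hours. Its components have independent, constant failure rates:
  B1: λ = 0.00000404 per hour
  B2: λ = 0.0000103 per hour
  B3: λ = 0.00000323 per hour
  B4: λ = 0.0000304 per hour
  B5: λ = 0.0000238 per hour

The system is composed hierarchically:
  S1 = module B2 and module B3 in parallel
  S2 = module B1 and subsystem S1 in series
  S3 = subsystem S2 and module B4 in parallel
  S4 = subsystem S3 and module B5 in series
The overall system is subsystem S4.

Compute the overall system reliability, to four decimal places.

0.8852

R(B1) = exp(−0.00000404 × 5000) = 0.980003
R(B2) = exp(−0.0000103 × 5000) = 0.949804
R(B3) = exp(−0.00000323 × 5000) = 0.983980
R(B4) = exp(−0.0000304 × 5000) = 0.858988
R(B5) = exp(−0.0000238 × 5000) = 0.887808
Parallel (B2 and B3): 1 − (1 − 0.949804)(1 − 0.983980) = 0.999196
Series (B1 and [0.999196]): 0.980003 × 0.999196 = 0.979215
Parallel ([0.979215] and B4): 1 − (1 − 0.979215)(1 − 0.858988) = 0.997069
Series ([0.997069] and B5): 0.997069 × 0.887808 = 0.8852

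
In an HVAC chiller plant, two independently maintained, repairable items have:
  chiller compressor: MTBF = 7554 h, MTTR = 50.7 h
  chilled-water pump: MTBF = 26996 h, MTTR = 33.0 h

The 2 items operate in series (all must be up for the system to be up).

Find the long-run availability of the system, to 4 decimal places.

A(chiller compressor) = MTBF/(MTBF+MTTR) = 7554/(7554+50.7) = 0.993333
A(chilled-water pump) = MTBF/(MTBF+MTTR) = 26996/(26996+33.0) = 0.998779
Series availability: 0.993333 × 0.998779 = 0.9921

0.9921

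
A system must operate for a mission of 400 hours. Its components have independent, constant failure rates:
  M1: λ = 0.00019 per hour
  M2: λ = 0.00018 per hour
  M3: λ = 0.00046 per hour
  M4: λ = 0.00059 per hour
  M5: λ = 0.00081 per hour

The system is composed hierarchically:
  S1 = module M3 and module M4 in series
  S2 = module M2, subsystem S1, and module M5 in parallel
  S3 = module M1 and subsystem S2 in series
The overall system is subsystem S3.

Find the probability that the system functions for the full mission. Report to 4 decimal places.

R(M1) = exp(−0.00019 × 400) = 0.926816
R(M2) = exp(−0.00018 × 400) = 0.930531
R(M3) = exp(−0.00046 × 400) = 0.831936
R(M4) = exp(−0.00059 × 400) = 0.789781
R(M5) = exp(−0.00081 × 400) = 0.723250
Series (M3 and M4): 0.831936 × 0.789781 = 0.657047
Parallel (M2, [0.657047], and M5): 1 − (1 − 0.930531)(1 − 0.657047)(1 − 0.723250) = 0.993407
Series (M1 and [0.993407]): 0.926816 × 0.993407 = 0.9207

0.9207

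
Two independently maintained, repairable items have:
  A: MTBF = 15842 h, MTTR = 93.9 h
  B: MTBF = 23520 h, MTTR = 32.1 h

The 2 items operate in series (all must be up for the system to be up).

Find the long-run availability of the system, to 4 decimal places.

0.9928

A(A) = MTBF/(MTBF+MTTR) = 15842/(15842+93.9) = 0.994108
A(B) = MTBF/(MTBF+MTTR) = 23520/(23520+32.1) = 0.998637
Series availability: 0.994108 × 0.998637 = 0.9928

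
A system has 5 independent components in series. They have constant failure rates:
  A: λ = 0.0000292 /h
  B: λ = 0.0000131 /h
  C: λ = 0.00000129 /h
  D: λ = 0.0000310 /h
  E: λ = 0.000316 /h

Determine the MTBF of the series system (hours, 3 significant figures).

Series of exponential components: λ_sys = Σ λ_i
λ_sys = 0.0000292 + 0.0000131 + 0.00000129 + 0.0000310 + 0.000316 = 3.9059e-04 /h
MTBF = 1 / λ_sys = 2560 h

2560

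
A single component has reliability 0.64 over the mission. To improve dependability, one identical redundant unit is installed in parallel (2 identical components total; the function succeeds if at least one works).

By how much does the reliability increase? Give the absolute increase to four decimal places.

0.2304

R_before = 0.64
R_after = 1 − (1 − 0.64)^2 = 0.8704
ΔR = 0.8704 − 0.64 = 0.2304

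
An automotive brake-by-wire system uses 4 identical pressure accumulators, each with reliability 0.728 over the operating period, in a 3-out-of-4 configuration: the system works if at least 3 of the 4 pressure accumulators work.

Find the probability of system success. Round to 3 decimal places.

R = Σ_{i=3}^{4} C(4,i) p^i (1−p)^{4−i} with p = 0.728
C(4,3)·0.728^3·0.272^1 = 0.41978
C(4,4)·0.728^4·0.272^0 = 0.28088
Sum = 0.701

0.701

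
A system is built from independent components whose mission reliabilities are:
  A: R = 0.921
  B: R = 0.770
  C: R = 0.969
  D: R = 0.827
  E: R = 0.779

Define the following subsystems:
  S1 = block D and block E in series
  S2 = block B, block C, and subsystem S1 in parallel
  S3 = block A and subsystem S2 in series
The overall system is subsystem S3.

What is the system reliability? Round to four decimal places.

Series (D and E): 0.827000 × 0.779000 = 0.644233
Parallel (B, C, and [0.644233]): 1 − (1 − 0.770000)(1 − 0.969000)(1 − 0.644233) = 0.997463
Series (A and [0.997463]): 0.921000 × 0.997463 = 0.9187

0.9187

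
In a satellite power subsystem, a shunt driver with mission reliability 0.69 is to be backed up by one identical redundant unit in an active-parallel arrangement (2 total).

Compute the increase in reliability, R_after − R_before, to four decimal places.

R_before = 0.69
R_after = 1 − (1 − 0.69)^2 = 0.9039
ΔR = 0.9039 − 0.69 = 0.2139

0.2139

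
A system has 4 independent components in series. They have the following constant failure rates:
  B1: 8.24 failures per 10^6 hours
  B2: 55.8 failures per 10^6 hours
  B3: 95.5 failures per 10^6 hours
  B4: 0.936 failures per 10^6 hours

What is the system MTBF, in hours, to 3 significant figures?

6230

Series of exponential components: λ_sys = Σ λ_i
λ_sys = 0.00000824 + 0.0000558 + 0.0000955 + 0.000000936 = 1.6048e-04 /h
MTBF = 1 / λ_sys = 6230 h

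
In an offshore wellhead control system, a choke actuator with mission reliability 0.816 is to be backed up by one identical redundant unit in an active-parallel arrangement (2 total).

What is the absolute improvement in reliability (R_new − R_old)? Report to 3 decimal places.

0.150

R_before = 0.816
R_after = 1 − (1 − 0.816)^2 = 0.966
ΔR = 0.966 − 0.816 = 0.150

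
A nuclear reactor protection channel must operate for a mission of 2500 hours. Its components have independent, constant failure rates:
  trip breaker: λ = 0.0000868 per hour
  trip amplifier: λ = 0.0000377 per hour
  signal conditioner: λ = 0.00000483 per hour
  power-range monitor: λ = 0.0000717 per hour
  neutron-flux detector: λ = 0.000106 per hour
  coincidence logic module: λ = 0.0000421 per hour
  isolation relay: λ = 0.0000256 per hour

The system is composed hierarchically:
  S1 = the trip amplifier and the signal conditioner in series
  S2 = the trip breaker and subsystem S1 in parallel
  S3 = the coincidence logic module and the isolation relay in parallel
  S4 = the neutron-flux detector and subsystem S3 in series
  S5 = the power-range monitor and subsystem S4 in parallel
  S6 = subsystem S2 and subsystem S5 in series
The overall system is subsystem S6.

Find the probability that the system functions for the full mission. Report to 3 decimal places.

R(trip breaker) = exp(−0.0000868 × 2500) = 0.80493
R(trip amplifier) = exp(−0.0000377 × 2500) = 0.91006
R(signal conditioner) = exp(−0.00000483 × 2500) = 0.98800
R(power-range monitor) = exp(−0.0000717 × 2500) = 0.83590
R(neutron-flux detector) = exp(−0.000106 × 2500) = 0.76721
R(coincidence logic module) = exp(−0.0000421 × 2500) = 0.90010
R(isolation relay) = exp(−0.0000256 × 2500) = 0.93800
Series (trip amplifier and signal conditioner): 0.91006 × 0.98800 = 0.89914
Parallel (trip breaker and [0.89914]): 1 − (1 − 0.80493)(1 − 0.89914) = 0.98033
Parallel (coincidence logic module and isolation relay): 1 − (1 − 0.90010)(1 − 0.93800) = 0.99381
Series (neutron-flux detector and [0.99381]): 0.76721 × 0.99381 = 0.76246
Parallel (power-range monitor and [0.76246]): 1 − (1 − 0.83590)(1 − 0.76246) = 0.96102
Series ([0.98033] and [0.96102]): 0.98033 × 0.96102 = 0.942

0.942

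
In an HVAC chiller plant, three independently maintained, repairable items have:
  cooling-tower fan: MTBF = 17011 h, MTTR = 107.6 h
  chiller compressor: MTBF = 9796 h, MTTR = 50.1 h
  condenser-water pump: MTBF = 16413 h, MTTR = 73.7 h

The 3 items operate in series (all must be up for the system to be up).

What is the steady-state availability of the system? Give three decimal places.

A(cooling-tower fan) = MTBF/(MTBF+MTTR) = 17011/(17011+107.6) = 0.993714
A(chiller compressor) = MTBF/(MTBF+MTTR) = 9796/(9796+50.1) = 0.994912
A(condenser-water pump) = MTBF/(MTBF+MTTR) = 16413/(16413+73.7) = 0.995530
Series availability: 0.993714 × 0.994912 × 0.995530 = 0.984

0.984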